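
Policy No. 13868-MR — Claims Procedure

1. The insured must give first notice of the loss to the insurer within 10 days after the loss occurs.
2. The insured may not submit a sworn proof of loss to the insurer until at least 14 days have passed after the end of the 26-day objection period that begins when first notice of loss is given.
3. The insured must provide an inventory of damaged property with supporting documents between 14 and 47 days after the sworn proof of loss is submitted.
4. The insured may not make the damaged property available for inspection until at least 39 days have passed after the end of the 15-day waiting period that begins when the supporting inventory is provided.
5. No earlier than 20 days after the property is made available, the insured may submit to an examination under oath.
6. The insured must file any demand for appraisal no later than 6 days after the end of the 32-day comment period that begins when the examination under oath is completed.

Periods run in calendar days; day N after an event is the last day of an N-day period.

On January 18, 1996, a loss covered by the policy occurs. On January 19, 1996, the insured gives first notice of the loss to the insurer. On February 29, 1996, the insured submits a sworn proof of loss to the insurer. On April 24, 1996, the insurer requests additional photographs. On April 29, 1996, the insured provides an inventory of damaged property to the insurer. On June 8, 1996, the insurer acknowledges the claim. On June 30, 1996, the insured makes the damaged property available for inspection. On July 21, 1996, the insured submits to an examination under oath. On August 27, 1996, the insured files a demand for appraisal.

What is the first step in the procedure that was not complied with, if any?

Step 3

Step 1: 10 days after January 18, 1996 (when the loss occurs) is January 28, 1996; done January 19, 1996 — timely.
Step 2: the earliest permitted date is 14 days after February 14, 1996 (end of the 26-day objection period, which began when first notice of loss is given on January 19, 1996), i.e. February 28, 1996; done February 29, 1996 — permitted.
Step 3: the window is 14–47 days after February 29, 1996 (when the sworn proof of loss is submitted), so March 14, 1996 through April 16, 1996; done April 29, 1996 — 13 days after the window closed.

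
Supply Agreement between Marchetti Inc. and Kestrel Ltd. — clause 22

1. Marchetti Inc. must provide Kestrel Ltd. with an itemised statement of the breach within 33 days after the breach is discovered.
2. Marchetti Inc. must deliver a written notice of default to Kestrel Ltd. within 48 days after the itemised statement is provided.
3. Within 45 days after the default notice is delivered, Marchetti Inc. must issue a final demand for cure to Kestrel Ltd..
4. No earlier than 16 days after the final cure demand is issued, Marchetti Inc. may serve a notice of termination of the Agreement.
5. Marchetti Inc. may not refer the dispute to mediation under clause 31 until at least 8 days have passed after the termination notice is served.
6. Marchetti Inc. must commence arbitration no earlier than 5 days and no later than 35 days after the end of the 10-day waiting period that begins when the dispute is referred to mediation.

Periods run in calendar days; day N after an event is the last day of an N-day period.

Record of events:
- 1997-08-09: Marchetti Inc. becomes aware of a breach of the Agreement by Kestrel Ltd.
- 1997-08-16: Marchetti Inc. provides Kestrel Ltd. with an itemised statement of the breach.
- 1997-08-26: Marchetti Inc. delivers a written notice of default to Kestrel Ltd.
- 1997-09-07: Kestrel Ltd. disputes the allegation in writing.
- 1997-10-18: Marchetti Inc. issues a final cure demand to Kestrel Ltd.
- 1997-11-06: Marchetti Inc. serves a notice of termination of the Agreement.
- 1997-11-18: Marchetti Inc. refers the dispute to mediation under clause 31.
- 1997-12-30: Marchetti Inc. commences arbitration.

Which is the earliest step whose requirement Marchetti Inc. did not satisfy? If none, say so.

Step 3

(1) due by 1997-08-09 + 33 days = 1997-09-11; done 1997-08-16 — timely.
(2) due by 1997-08-16 + 48 days = 1997-10-03; completed 1997-08-26, before the deadline.
(3) due by 1997-08-26 + 45 days = 1997-10-10; 1997-10-18 misses that deadline by 8 days.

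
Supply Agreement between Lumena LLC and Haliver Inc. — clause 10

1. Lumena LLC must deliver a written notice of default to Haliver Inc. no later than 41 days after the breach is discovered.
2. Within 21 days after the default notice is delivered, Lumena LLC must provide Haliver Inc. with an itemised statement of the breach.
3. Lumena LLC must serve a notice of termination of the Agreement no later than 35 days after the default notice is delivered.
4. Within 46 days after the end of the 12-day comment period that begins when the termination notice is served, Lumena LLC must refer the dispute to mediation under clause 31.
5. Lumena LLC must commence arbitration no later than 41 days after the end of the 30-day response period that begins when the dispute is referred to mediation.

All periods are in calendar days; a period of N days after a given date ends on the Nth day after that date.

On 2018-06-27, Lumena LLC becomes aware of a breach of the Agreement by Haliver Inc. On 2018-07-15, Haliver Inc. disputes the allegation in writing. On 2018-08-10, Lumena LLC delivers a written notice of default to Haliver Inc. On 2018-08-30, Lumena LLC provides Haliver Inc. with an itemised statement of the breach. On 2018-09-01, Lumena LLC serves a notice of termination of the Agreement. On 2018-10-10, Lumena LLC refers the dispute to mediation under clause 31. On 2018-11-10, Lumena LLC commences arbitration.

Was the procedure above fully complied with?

Step 1: 41 days after 2018-06-27 (when the breach is discovered) is 2018-08-07; done 2018-08-10 — 3 days late.
No need to go further; step 1 was not satisfied.

No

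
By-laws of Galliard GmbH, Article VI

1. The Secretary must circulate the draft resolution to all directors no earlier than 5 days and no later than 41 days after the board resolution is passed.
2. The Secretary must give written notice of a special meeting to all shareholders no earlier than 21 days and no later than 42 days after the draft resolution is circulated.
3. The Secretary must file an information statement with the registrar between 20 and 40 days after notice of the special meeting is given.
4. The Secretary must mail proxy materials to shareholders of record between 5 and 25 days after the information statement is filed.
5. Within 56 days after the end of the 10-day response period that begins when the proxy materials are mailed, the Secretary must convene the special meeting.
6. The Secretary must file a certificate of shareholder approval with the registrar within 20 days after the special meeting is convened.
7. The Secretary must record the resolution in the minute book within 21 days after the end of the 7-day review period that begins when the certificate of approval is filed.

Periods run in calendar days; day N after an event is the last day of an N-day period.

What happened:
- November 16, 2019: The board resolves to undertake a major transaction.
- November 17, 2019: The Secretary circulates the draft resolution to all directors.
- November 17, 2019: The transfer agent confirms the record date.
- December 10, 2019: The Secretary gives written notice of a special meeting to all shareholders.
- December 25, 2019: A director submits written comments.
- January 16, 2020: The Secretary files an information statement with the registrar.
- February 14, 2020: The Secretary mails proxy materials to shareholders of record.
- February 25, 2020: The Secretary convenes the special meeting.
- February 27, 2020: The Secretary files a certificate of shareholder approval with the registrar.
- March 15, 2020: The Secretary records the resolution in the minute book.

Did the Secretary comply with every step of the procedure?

Step 1 — 5 and 41 days from November 16, 2019 (when the board resolution is passed) are November 21, 2019 and December 27, 2019 respectively; November 17, 2019 is 4 days too early.

No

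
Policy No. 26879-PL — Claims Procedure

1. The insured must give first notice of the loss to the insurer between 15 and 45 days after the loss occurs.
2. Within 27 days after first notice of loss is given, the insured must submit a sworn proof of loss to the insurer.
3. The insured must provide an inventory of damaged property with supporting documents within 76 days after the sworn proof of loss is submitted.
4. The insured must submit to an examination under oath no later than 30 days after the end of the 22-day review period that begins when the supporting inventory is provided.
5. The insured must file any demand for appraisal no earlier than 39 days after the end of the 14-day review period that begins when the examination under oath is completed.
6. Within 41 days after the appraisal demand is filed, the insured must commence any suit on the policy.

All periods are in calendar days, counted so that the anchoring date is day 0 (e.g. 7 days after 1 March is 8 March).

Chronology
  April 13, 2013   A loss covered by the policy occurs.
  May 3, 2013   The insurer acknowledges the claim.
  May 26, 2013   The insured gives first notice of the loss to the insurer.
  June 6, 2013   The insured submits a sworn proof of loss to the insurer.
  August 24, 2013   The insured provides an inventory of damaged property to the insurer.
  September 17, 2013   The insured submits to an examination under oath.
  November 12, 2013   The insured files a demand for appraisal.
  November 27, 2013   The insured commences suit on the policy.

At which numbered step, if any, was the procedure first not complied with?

(1) the permitted window runs from April 13, 2013 + 15 = April 28, 2013 to April 13, 2013 + 45 = May 28, 2013; May 26, 2013 falls inside that range.
(2) due by May 26, 2013 + 27 days = June 22, 2013; completed June 6, 2013, before the deadline.
(3) due by June 6, 2013 + 76 days = August 21, 2013; done August 24, 2013 — 3 days late.

Step 3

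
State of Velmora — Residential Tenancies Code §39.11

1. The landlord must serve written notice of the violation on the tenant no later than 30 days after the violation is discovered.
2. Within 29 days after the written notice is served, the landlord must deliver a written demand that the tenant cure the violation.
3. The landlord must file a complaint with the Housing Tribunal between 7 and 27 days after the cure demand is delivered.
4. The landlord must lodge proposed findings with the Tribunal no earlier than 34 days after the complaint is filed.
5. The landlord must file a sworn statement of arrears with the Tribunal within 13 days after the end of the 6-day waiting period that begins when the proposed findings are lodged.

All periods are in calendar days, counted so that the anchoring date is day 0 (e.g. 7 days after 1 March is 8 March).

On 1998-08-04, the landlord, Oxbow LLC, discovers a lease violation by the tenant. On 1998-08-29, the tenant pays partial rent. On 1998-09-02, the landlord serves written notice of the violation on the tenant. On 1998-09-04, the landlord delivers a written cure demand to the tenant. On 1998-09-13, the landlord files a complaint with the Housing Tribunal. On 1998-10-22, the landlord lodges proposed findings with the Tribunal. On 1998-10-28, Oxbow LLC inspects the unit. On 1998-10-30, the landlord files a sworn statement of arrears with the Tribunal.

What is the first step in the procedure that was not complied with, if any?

Step 1 — counting 30 days from 1998-08-04 (when the violation is discovered) gives a deadline of 1998-09-03; completed 1998-09-02, before the deadline.
Step 2 — counting 29 days from 1998-09-02 (when the written notice is served) gives a deadline of 1998-10-01; done 1998-09-04 — timely.
Step 3 — 7 and 27 days from 1998-09-04 (when the cure demand is delivered) are 1998-09-11 and 1998-10-01 respectively; done 1998-09-13 — within the window.
Step 4 — must wait 34 days from 1998-09-13 (when the complaint is filed), so not before 1998-10-17; 1998-10-22 is on or after that date.
Step 5 — counting 13 days from 1998-10-28 (end of the 6-day waiting period, which began when the proposed findings are lodged on 1998-10-22) gives a deadline of 1998-11-10; completed 1998-10-30, before the deadline.

None — every step was satisfied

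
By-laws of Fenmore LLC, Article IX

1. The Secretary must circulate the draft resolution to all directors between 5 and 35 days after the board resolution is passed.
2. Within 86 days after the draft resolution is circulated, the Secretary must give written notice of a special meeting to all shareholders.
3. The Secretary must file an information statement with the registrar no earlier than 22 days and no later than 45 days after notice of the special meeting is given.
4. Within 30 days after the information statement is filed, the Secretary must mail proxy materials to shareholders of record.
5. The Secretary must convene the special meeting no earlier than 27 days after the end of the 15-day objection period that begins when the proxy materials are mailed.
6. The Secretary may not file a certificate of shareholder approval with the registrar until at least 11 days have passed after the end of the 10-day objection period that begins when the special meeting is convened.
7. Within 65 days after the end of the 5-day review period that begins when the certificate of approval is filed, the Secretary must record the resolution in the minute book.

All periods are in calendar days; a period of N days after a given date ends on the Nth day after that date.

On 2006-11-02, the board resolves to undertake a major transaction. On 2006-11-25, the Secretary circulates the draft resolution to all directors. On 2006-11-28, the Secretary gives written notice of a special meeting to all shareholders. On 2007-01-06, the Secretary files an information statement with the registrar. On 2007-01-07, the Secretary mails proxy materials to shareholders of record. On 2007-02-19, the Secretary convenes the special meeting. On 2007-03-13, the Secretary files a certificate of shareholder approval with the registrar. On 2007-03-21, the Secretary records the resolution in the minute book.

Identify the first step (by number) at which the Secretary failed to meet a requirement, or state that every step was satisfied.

(1) the permitted window runs from 2006-11-02 + 5 = 2006-11-07 to 2006-11-02 + 35 = 2006-12-07; 2006-11-25 falls inside that range.
(2) due by 2006-11-25 + 86 days = 2007-02-19; done 2006-11-28 — timely.
(3) the permitted window runs from 2006-11-28 + 22 = 2006-12-20 to 2006-11-28 + 45 = 2007-01-12; done 2007-01-06 — within the window.
(4) due by 2007-01-06 + 30 days = 2007-02-05; done 2007-01-07 — timely.
(5) permitted from 2007-01-22 + 27 days = 2007-02-18 onward; 2007-02-19 is on or after that date.
(6) permitted from 2007-03-01 + 11 days = 2007-03-12 onward; done 2007-03-13 — permitted.
(7) due by 2007-03-18 + 65 days = 2007-05-22; done 2007-03-21 — timely.

None — every step was satisfied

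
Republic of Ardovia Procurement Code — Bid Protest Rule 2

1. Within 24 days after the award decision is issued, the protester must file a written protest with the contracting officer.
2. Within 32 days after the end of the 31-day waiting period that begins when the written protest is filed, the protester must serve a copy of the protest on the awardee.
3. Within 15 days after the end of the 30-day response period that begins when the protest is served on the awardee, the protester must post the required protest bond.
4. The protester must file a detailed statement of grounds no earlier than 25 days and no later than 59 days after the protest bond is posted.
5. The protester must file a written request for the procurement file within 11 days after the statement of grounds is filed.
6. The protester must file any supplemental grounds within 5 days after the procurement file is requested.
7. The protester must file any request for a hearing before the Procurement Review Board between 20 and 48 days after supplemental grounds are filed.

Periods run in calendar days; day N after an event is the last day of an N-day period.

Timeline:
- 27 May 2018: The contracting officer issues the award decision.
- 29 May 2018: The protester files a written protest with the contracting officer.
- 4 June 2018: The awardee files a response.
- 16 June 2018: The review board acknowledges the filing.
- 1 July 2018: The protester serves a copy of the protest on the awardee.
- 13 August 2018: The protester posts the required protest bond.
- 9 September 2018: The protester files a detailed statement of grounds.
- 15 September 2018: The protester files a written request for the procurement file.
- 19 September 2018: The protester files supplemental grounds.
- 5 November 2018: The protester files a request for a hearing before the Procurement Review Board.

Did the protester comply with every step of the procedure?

Step 1 — counting 24 days from 27 May 2018 (when the award decision is issued) gives a deadline of 20 June 2018; completed 29 May 2018, before the deadline.
Step 2 — counting 32 days from 29 June 2018 (end of the 31-day waiting period, which began when the written protest is filed on 29 May 2018) gives a deadline of 31 July 2018; done 1 July 2018 — timely.
Step 3 — counting 15 days from 31 July 2018 (end of the 30-day response period, which began when the protest is served on the awardee on 1 July 2018) gives a deadline of 15 August 2018; 13 August 2018 is within that limit.
Step 4 — 25 and 59 days from 13 August 2018 (when the protest bond is posted) are 7 September 2018 and 11 October 2018 respectively; done 9 September 2018, which is between those dates.
Step 5 — counting 11 days from 9 September 2018 (when the statement of grounds is filed) gives a deadline of 20 September 2018; done 15 September 2018 — timely.
Step 6 — counting 5 days from 15 September 2018 (when the procurement file is requested) gives a deadline of 20 September 2018; completed 19 September 2018, before the deadline.
Step 7 — 20 and 48 days from 19 September 2018 (when supplemental grounds are filed) are 9 October 2018 and 6 November 2018 respectively; done 5 November 2018 — within the window.

Yes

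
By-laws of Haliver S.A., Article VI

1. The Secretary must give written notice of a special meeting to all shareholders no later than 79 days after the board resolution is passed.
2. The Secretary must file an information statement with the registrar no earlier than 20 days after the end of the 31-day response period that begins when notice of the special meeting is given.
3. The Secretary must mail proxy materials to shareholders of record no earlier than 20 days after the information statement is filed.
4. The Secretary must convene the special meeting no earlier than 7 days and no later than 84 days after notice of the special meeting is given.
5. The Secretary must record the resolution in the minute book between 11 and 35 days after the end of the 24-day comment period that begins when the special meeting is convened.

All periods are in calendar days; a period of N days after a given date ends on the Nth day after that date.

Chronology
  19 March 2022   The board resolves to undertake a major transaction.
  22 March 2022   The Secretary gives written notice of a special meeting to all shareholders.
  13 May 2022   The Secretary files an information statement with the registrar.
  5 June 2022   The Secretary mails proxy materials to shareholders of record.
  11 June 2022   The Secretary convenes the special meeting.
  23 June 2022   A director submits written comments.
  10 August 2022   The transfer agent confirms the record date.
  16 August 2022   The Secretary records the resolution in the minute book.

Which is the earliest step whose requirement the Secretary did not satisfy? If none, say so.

Step 5

Step 1: 79 days after 19 March 2022 (when the board resolution is passed) is 6 June 2022; completed 22 March 2022, before the deadline.
Step 2: the earliest permitted date is 20 days after 22 April 2022 (end of the 31-day response period, which began when notice of the special meeting is given on 22 March 2022), i.e. 12 May 2022; done 13 May 2022, after the minimum wait.
Step 3: the earliest permitted date is 20 days after 13 May 2022 (when the information statement is filed), i.e. 2 June 2022; 5 June 2022 is on or after that date.
Step 4: the window is 7–84 days after 22 March 2022 (when notice of the special meeting is given), so 29 March 2022 through 14 June 2022; done 11 June 2022 — within the window.
Step 5: the window is 11–35 days after 5 July 2022 (end of the 24-day comment period, which began when the special meeting is convened on 11 June 2022), so 16 July 2022 through 9 August 2022; 16 August 2022 is 7 days past the end of the window.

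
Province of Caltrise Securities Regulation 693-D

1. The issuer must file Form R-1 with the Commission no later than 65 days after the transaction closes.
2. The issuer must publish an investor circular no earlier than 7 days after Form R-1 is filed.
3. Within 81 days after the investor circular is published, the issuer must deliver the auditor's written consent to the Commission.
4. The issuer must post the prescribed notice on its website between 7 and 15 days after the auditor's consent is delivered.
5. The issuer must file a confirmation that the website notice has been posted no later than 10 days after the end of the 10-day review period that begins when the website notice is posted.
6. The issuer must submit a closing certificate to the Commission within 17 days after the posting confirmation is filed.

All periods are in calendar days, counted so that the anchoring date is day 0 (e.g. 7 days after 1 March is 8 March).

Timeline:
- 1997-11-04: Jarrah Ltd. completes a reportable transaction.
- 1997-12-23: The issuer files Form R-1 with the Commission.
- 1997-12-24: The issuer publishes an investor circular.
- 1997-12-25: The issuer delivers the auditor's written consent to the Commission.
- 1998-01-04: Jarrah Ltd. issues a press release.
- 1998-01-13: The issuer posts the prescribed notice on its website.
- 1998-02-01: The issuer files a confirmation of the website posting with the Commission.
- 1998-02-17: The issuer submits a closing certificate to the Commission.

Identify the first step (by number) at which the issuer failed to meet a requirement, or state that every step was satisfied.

Step 1: 65 days after 1997-11-04 (when the transaction closes) is 1998-01-08; completed 1997-12-23, before the deadline.
Step 2: the earliest permitted date is 7 days after 1997-12-23 (when Form R-1 is filed), i.e. 1997-12-30; 1997-12-24 is 6 days before the earliest permitted date.

Step 2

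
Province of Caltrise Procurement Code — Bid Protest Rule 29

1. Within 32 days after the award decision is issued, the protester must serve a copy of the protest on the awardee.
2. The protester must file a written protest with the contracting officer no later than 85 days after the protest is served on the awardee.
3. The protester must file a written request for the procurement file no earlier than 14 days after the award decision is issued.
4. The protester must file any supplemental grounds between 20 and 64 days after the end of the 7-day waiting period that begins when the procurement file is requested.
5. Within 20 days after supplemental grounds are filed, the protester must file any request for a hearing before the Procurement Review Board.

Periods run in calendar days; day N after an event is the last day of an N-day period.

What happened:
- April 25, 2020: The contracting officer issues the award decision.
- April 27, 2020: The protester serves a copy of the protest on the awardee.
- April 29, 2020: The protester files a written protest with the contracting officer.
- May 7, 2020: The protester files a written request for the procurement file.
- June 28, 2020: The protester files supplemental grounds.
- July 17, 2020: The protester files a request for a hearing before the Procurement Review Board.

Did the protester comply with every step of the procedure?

Step 1 — counting 32 days from April 25, 2020 (when the award decision is issued) gives a deadline of May 27, 2020; done April 27, 2020 — timely.
Step 2 — counting 85 days from April 27, 2020 (when the protest is served on the awardee) gives a deadline of July 21, 2020; completed April 29, 2020, before the deadline.
Step 3 — must wait 14 days from April 25, 2020 (when the award decision is issued), so not before May 9, 2020; acted on May 7, 2020, 2 days prematurely.
The analysis stops there.

No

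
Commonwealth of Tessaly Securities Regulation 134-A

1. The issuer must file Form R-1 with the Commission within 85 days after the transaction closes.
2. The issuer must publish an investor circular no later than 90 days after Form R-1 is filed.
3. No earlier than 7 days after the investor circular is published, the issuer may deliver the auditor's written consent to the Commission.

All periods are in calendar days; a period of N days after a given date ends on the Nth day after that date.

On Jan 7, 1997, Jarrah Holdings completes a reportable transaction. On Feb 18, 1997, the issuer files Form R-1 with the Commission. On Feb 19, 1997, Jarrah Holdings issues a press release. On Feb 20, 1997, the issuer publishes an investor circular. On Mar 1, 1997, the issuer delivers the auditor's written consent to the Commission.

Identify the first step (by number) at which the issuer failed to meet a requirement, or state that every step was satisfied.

None — every step was satisfied

Step 1 — counting 85 days from Jan 7, 1997 (when the transaction closes) gives a deadline of Apr 2, 1997; done Feb 18, 1997 — timely.
Step 2 — counting 90 days from Feb 18, 1997 (when Form R-1 is filed) gives a deadline of May 19, 1997; done Feb 20, 1997 — timely.
Step 3 — must wait 7 days from Feb 20, 1997 (when the investor circular is published), so not before Feb 27, 1997; done Mar 1, 1997 — permitted.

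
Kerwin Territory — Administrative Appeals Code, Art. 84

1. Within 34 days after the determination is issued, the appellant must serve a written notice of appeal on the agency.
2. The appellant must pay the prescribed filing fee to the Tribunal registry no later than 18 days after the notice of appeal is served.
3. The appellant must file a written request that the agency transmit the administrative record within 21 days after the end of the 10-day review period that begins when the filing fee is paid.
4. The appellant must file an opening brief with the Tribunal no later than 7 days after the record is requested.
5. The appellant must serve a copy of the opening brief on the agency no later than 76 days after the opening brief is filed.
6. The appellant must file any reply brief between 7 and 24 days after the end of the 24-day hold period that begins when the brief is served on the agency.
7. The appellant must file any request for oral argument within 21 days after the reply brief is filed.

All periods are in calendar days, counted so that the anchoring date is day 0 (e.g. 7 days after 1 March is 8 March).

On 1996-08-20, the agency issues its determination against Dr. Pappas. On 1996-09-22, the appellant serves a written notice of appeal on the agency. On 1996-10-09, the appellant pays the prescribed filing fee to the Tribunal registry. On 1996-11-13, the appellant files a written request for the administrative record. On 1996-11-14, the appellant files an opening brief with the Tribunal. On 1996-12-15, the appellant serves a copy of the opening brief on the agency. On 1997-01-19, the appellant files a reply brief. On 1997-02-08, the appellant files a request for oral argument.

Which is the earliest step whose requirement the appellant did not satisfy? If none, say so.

Step 3

(1) due by 1996-08-20 + 34 days = 1996-09-23; done 1996-09-22 — timely.
(2) due by 1996-09-22 + 18 days = 1996-10-10; completed 1996-10-09, before the deadline.
(3) due by 1996-10-19 + 21 days = 1996-11-09; done 1996-11-13 — 4 days late.
The analysis stops there.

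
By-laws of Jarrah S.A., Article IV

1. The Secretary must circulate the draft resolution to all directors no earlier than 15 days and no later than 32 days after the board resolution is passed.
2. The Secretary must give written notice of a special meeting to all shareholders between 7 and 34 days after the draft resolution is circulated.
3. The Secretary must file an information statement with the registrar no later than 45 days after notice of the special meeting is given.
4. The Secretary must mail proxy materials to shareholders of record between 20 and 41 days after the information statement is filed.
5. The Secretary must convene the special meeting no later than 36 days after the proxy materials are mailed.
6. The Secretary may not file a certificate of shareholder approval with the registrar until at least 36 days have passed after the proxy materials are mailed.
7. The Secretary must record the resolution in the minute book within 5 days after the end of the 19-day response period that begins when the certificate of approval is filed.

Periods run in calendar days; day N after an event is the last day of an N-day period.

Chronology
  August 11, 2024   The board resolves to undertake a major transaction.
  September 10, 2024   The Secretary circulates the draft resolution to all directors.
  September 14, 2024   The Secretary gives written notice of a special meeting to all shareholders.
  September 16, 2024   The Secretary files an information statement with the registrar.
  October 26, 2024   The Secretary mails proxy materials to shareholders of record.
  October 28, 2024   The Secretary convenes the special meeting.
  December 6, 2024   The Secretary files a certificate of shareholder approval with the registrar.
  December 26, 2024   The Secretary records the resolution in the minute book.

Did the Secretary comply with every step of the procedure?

No

(1) the permitted window runs from August 11, 2024 + 15 = August 26, 2024 to August 11, 2024 + 32 = September 12, 2024; done September 10, 2024 — within the window.
(2) the permitted window runs from September 10, 2024 + 7 = September 17, 2024 to September 10, 2024 + 34 = October 14, 2024; done September 14, 2024 — 3 days before the window opened.
Later steps need not be reached.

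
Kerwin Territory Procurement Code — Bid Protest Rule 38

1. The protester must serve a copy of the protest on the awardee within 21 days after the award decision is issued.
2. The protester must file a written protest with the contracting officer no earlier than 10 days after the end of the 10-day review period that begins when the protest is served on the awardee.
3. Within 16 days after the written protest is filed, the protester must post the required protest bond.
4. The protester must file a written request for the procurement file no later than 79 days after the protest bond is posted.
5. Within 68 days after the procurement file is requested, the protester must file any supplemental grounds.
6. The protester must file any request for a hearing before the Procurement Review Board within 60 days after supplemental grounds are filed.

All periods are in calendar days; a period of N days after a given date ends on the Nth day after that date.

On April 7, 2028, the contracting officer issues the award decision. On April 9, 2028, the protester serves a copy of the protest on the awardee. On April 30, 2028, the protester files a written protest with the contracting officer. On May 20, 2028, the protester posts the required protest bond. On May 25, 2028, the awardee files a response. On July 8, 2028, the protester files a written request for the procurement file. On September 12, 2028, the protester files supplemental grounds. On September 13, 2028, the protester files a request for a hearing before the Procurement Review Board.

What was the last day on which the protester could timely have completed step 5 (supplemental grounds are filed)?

Step 5 runs from July 8, 2028, when the procurement file is requested. 68 days after July 8, 2028 is September 14, 2028.

September 14, 2028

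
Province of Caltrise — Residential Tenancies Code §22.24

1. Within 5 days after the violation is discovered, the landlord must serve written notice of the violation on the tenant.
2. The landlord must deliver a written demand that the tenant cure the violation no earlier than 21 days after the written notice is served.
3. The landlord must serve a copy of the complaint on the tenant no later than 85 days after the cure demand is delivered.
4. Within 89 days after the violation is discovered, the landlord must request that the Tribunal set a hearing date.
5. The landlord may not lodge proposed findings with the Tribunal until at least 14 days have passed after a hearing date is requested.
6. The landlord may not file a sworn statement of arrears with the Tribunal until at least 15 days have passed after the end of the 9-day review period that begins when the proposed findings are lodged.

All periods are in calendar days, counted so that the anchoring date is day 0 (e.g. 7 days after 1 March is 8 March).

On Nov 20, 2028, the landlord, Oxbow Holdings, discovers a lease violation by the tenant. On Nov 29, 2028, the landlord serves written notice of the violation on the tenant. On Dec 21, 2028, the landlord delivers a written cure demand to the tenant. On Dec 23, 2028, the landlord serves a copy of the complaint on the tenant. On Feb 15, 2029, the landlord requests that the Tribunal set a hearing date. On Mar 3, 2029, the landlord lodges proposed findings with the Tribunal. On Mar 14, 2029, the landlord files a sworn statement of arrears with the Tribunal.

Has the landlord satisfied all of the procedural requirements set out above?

Step 1: 5 days after Nov 20, 2028 (when the violation is discovered) is Nov 25, 2028; Nov 29, 2028 misses that deadline by 4 days.

No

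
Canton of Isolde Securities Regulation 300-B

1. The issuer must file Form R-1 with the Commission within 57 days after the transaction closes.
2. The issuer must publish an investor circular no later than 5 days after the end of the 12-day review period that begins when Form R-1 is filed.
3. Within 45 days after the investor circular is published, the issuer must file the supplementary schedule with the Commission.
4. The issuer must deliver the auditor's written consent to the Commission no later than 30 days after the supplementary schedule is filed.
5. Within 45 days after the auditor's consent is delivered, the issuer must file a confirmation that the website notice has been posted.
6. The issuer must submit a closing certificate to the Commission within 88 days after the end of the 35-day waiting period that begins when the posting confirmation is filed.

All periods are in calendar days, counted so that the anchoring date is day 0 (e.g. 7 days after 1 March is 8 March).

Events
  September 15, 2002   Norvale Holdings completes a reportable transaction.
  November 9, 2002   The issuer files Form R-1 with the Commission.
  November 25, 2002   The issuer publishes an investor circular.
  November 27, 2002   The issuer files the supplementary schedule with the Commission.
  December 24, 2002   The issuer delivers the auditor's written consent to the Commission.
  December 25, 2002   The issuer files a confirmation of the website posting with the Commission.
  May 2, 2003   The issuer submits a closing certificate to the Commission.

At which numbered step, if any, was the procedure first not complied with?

(1) due by September 15, 2002 + 57 days = November 11, 2002; completed November 9, 2002, before the deadline.
(2) due by November 21, 2002 + 5 days = November 26, 2002; November 25, 2002 is within that limit.
(3) due by November 25, 2002 + 45 days = January 9, 2003; November 27, 2002 is within that limit.
(4) due by November 27, 2002 + 30 days = December 27, 2002; December 24, 2002 is within that limit.
(5) due by December 24, 2002 + 45 days = February 7, 2003; December 25, 2002 is within that limit.
(6) due by January 29, 2003 + 88 days = April 27, 2003; done May 2, 2003 — 5 days late.

Step 6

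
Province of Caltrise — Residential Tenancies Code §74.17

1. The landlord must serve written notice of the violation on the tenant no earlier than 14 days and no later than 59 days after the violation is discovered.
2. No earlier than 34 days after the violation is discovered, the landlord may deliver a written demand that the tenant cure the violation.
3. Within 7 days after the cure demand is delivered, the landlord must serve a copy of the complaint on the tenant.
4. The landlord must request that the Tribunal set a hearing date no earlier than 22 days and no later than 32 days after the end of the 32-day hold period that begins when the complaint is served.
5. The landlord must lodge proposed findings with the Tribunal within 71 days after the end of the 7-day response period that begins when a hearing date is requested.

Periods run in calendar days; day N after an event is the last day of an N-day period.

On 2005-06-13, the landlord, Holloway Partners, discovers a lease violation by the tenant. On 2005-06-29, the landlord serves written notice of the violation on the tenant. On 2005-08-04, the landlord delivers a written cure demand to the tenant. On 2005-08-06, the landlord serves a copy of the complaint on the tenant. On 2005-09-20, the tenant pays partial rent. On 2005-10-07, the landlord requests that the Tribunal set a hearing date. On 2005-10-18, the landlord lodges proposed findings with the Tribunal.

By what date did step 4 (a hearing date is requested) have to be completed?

2005-10-09

The complaint is served on 2005-08-06; the 32-day hold period therefore ends 2005-09-07, and step 4 runs from that date. The window is 22–32 days after 2005-09-07; it closes on 2005-10-09.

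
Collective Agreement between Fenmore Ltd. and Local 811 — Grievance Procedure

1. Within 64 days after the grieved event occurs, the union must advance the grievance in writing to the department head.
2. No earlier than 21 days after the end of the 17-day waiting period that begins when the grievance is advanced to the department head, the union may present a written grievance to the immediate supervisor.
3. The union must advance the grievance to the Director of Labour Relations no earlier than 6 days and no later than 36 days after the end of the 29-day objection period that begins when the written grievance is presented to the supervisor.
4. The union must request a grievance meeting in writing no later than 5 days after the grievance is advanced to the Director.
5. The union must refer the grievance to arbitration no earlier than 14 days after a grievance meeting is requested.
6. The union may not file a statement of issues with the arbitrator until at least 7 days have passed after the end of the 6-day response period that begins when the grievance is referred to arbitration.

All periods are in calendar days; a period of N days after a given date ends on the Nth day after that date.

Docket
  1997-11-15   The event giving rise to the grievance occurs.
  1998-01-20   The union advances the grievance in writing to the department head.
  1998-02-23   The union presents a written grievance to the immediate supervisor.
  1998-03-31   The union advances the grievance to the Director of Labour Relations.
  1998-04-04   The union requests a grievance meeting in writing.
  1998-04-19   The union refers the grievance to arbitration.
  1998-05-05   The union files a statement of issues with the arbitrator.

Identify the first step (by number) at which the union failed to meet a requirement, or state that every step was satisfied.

Step 1

(1) due by 1997-11-15 + 64 days = 1998-01-18; not done until 1998-01-20, 2 days after the deadline.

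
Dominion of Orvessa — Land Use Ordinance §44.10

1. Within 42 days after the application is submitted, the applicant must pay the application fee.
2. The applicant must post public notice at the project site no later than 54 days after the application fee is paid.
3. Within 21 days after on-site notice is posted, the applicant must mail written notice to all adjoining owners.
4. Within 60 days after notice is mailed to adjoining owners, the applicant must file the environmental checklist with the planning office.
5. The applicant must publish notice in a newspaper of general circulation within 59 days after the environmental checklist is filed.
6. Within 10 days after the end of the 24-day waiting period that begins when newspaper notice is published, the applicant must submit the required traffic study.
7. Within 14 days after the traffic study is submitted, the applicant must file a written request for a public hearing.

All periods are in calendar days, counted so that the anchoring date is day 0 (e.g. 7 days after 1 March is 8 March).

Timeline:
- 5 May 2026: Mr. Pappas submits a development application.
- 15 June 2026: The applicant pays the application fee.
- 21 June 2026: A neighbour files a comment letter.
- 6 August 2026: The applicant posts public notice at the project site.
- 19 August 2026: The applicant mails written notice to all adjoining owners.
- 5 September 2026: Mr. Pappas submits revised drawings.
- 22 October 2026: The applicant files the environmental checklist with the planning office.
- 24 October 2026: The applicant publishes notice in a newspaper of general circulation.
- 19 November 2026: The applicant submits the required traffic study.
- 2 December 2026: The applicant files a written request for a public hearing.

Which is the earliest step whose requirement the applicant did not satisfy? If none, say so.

(1) due by 5 May 2026 + 42 days = 16 June 2026; 15 June 2026 is within that limit.
(2) due by 15 June 2026 + 54 days = 8 August 2026; done 6 August 2026 — timely.
(3) due by 6 August 2026 + 21 days = 27 August 2026; 19 August 2026 is within that limit.
(4) due by 19 August 2026 + 60 days = 18 October 2026; not done until 22 October 2026, 4 days after the deadline.

Step 4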